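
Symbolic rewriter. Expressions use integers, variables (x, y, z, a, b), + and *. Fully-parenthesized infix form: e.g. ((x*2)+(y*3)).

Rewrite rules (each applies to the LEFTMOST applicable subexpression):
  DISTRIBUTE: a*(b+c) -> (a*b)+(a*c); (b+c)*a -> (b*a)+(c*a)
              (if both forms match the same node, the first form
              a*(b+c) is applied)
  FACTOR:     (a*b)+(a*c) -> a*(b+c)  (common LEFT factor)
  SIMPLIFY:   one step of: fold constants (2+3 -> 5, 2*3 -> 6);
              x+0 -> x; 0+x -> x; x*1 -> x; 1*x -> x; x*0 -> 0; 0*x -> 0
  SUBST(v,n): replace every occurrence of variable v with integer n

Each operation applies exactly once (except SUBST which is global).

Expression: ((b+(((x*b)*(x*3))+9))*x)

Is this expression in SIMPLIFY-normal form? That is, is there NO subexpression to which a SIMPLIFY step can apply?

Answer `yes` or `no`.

Expression: ((b+(((x*b)*(x*3))+9))*x)
Scanning for simplifiable subexpressions (pre-order)...
  at root: ((b+(((x*b)*(x*3))+9))*x) (not simplifiable)
  at L: (b+(((x*b)*(x*3))+9)) (not simplifiable)
  at LR: (((x*b)*(x*3))+9) (not simplifiable)
  at LRL: ((x*b)*(x*3)) (not simplifiable)
  at LRLL: (x*b) (not simplifiable)
  at LRLR: (x*3) (not simplifiable)
Result: no simplifiable subexpression found -> normal form.

Answer: yes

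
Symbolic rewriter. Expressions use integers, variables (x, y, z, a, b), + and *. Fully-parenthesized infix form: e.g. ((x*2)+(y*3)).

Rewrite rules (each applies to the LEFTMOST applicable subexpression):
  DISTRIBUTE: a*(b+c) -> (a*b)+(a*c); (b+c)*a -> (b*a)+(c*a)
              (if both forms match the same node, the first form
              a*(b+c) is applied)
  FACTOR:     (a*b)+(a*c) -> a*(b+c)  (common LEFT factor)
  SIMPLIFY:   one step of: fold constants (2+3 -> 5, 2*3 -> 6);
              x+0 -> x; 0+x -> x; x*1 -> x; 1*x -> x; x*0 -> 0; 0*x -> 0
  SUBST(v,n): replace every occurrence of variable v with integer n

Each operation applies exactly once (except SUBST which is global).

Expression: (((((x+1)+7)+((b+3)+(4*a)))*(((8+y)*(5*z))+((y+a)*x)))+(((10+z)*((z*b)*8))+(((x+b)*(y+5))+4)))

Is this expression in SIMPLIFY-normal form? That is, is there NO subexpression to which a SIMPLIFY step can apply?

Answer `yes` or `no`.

Answer: yes

Derivation:
Expression: (((((x+1)+7)+((b+3)+(4*a)))*(((8+y)*(5*z))+((y+a)*x)))+(((10+z)*((z*b)*8))+(((x+b)*(y+5))+4)))
Scanning for simplifiable subexpressions (pre-order)...
  at root: (((((x+1)+7)+((b+3)+(4*a)))*(((8+y)*(5*z))+((y+a)*x)))+(((10+z)*((z*b)*8))+(((x+b)*(y+5))+4))) (not simplifiable)
  at L: ((((x+1)+7)+((b+3)+(4*a)))*(((8+y)*(5*z))+((y+a)*x))) (not simplifiable)
  at LL: (((x+1)+7)+((b+3)+(4*a))) (not simplifiable)
  at LLL: ((x+1)+7) (not simplifiable)
  at LLLL: (x+1) (not simplifiable)
  at LLR: ((b+3)+(4*a)) (not simplifiable)
  at LLRL: (b+3) (not simplifiable)
  at LLRR: (4*a) (not simplifiable)
  at LR: (((8+y)*(5*z))+((y+a)*x)) (not simplifiable)
  at LRL: ((8+y)*(5*z)) (not simplifiable)
  at LRLL: (8+y) (not simplifiable)
  at LRLR: (5*z) (not simplifiable)
  at LRR: ((y+a)*x) (not simplifiable)
  at LRRL: (y+a) (not simplifiable)
  at R: (((10+z)*((z*b)*8))+(((x+b)*(y+5))+4)) (not simplifiable)
  at RL: ((10+z)*((z*b)*8)) (not simplifiable)
  at RLL: (10+z) (not simplifiable)
  at RLR: ((z*b)*8) (not simplifiable)
  at RLRL: (z*b) (not simplifiable)
  at RR: (((x+b)*(y+5))+4) (not simplifiable)
  at RRL: ((x+b)*(y+5)) (not simplifiable)
  at RRLL: (x+b) (not simplifiable)
  at RRLR: (y+5) (not simplifiable)
Result: no simplifiable subexpression found -> normal form.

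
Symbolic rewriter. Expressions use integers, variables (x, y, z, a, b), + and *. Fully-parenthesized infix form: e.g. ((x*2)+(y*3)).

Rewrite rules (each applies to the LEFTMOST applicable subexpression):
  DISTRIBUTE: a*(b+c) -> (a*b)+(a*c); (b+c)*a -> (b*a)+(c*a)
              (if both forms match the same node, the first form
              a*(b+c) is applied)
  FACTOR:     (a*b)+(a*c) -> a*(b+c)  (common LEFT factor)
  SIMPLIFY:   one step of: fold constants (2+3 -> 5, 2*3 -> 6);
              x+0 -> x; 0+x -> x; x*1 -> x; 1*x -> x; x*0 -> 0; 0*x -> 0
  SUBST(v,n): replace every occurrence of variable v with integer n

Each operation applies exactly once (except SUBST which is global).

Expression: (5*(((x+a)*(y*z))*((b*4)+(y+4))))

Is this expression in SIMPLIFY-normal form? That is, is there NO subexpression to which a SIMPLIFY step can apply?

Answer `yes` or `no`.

Answer: yes

Derivation:
Expression: (5*(((x+a)*(y*z))*((b*4)+(y+4))))
Scanning for simplifiable subexpressions (pre-order)...
  at root: (5*(((x+a)*(y*z))*((b*4)+(y+4)))) (not simplifiable)
  at R: (((x+a)*(y*z))*((b*4)+(y+4))) (not simplifiable)
  at RL: ((x+a)*(y*z)) (not simplifiable)
  at RLL: (x+a) (not simplifiable)
  at RLR: (y*z) (not simplifiable)
  at RR: ((b*4)+(y+4)) (not simplifiable)
  at RRL: (b*4) (not simplifiable)
  at RRR: (y+4) (not simplifiable)
Result: no simplifiable subexpression found -> normal form.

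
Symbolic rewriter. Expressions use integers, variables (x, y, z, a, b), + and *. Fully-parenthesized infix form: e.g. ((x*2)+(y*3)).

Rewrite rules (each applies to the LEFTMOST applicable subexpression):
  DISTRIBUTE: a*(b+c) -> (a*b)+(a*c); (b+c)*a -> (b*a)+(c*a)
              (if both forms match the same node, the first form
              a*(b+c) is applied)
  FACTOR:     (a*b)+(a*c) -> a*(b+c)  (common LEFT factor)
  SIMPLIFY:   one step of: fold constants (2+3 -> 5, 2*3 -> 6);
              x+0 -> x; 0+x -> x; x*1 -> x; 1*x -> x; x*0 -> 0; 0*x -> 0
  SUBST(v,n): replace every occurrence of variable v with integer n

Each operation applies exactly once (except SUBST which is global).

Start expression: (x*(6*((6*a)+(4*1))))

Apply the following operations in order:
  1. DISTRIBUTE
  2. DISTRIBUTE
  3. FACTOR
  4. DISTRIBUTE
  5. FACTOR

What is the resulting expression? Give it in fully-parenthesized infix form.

Start: (x*(6*((6*a)+(4*1))))
Apply DISTRIBUTE at R (target: (6*((6*a)+(4*1)))): (x*(6*((6*a)+(4*1)))) -> (x*((6*(6*a))+(6*(4*1))))
Apply DISTRIBUTE at root (target: (x*((6*(6*a))+(6*(4*1))))): (x*((6*(6*a))+(6*(4*1)))) -> ((x*(6*(6*a)))+(x*(6*(4*1))))
Apply FACTOR at root (target: ((x*(6*(6*a)))+(x*(6*(4*1))))): ((x*(6*(6*a)))+(x*(6*(4*1)))) -> (x*((6*(6*a))+(6*(4*1))))
Apply DISTRIBUTE at root (target: (x*((6*(6*a))+(6*(4*1))))): (x*((6*(6*a))+(6*(4*1)))) -> ((x*(6*(6*a)))+(x*(6*(4*1))))
Apply FACTOR at root (target: ((x*(6*(6*a)))+(x*(6*(4*1))))): ((x*(6*(6*a)))+(x*(6*(4*1)))) -> (x*((6*(6*a))+(6*(4*1))))

Answer: (x*((6*(6*a))+(6*(4*1))))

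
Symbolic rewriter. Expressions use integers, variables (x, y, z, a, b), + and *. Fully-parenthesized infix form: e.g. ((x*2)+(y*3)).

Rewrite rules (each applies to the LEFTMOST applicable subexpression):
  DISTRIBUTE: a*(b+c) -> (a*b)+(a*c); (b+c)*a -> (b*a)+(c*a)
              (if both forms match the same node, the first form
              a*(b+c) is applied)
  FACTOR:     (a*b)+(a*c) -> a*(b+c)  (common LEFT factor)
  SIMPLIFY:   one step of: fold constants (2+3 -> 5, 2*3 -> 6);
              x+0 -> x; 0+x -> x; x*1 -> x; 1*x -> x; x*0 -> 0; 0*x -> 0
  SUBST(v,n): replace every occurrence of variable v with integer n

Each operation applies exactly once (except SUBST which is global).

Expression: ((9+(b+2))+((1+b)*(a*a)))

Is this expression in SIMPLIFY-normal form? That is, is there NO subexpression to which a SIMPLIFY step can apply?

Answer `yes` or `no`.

Answer: yes

Derivation:
Expression: ((9+(b+2))+((1+b)*(a*a)))
Scanning for simplifiable subexpressions (pre-order)...
  at root: ((9+(b+2))+((1+b)*(a*a))) (not simplifiable)
  at L: (9+(b+2)) (not simplifiable)
  at LR: (b+2) (not simplifiable)
  at R: ((1+b)*(a*a)) (not simplifiable)
  at RL: (1+b) (not simplifiable)
  at RR: (a*a) (not simplifiable)
Result: no simplifiable subexpression found -> normal form.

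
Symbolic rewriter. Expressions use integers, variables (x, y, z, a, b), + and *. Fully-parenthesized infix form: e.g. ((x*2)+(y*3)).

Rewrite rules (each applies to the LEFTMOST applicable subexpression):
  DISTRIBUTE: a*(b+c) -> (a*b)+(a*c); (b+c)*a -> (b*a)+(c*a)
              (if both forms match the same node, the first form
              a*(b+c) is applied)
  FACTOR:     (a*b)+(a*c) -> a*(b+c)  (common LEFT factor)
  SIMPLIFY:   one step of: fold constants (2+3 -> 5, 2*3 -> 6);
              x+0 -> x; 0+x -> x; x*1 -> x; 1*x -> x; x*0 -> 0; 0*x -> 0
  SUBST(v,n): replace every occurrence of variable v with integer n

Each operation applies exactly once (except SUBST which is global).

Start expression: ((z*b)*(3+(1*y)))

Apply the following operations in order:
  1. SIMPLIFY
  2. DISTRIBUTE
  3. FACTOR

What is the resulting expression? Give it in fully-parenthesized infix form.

Answer: ((z*b)*(3+y))

Derivation:
Start: ((z*b)*(3+(1*y)))
Apply SIMPLIFY at RR (target: (1*y)): ((z*b)*(3+(1*y))) -> ((z*b)*(3+y))
Apply DISTRIBUTE at root (target: ((z*b)*(3+y))): ((z*b)*(3+y)) -> (((z*b)*3)+((z*b)*y))
Apply FACTOR at root (target: (((z*b)*3)+((z*b)*y))): (((z*b)*3)+((z*b)*y)) -> ((z*b)*(3+y))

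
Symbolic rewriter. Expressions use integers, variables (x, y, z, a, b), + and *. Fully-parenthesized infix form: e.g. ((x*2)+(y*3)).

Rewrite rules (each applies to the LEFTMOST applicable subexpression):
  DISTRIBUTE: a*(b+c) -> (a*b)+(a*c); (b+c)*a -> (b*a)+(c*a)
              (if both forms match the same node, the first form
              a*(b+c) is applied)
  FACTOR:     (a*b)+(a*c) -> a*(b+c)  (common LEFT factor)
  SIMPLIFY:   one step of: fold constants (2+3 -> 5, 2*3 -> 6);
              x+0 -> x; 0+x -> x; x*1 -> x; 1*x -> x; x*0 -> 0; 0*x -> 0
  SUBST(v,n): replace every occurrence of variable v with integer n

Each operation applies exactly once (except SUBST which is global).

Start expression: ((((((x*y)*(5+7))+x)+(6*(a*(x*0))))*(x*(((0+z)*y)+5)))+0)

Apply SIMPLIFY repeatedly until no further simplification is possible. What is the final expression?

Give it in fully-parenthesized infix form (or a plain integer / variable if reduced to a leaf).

Answer: ((((x*y)*12)+x)*(x*((z*y)+5)))

Derivation:
Start: ((((((x*y)*(5+7))+x)+(6*(a*(x*0))))*(x*(((0+z)*y)+5)))+0)
Step 1: at root: ((((((x*y)*(5+7))+x)+(6*(a*(x*0))))*(x*(((0+z)*y)+5)))+0) -> (((((x*y)*(5+7))+x)+(6*(a*(x*0))))*(x*(((0+z)*y)+5))); overall: ((((((x*y)*(5+7))+x)+(6*(a*(x*0))))*(x*(((0+z)*y)+5)))+0) -> (((((x*y)*(5+7))+x)+(6*(a*(x*0))))*(x*(((0+z)*y)+5)))
Step 2: at LLLR: (5+7) -> 12; overall: (((((x*y)*(5+7))+x)+(6*(a*(x*0))))*(x*(((0+z)*y)+5))) -> (((((x*y)*12)+x)+(6*(a*(x*0))))*(x*(((0+z)*y)+5)))
Step 3: at LRRR: (x*0) -> 0; overall: (((((x*y)*12)+x)+(6*(a*(x*0))))*(x*(((0+z)*y)+5))) -> (((((x*y)*12)+x)+(6*(a*0)))*(x*(((0+z)*y)+5)))
Step 4: at LRR: (a*0) -> 0; overall: (((((x*y)*12)+x)+(6*(a*0)))*(x*(((0+z)*y)+5))) -> (((((x*y)*12)+x)+(6*0))*(x*(((0+z)*y)+5)))
Step 5: at LR: (6*0) -> 0; overall: (((((x*y)*12)+x)+(6*0))*(x*(((0+z)*y)+5))) -> (((((x*y)*12)+x)+0)*(x*(((0+z)*y)+5)))
Step 6: at L: ((((x*y)*12)+x)+0) -> (((x*y)*12)+x); overall: (((((x*y)*12)+x)+0)*(x*(((0+z)*y)+5))) -> ((((x*y)*12)+x)*(x*(((0+z)*y)+5)))
Step 7: at RRLL: (0+z) -> z; overall: ((((x*y)*12)+x)*(x*(((0+z)*y)+5))) -> ((((x*y)*12)+x)*(x*((z*y)+5)))
Fixed point: ((((x*y)*12)+x)*(x*((z*y)+5)))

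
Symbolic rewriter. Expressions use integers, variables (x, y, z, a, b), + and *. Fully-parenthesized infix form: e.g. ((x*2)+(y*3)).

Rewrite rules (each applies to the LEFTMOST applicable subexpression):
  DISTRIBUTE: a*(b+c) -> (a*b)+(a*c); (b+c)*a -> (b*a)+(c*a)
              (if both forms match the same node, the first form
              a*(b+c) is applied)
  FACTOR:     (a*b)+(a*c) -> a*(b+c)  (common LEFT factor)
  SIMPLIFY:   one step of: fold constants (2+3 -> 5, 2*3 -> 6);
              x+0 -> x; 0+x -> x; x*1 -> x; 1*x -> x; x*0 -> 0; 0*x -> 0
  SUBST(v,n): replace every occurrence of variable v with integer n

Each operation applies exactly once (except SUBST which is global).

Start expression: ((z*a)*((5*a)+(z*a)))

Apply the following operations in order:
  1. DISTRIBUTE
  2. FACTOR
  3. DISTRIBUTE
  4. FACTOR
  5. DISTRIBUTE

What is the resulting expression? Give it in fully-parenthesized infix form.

Answer: (((z*a)*(5*a))+((z*a)*(z*a)))

Derivation:
Start: ((z*a)*((5*a)+(z*a)))
Apply DISTRIBUTE at root (target: ((z*a)*((5*a)+(z*a)))): ((z*a)*((5*a)+(z*a))) -> (((z*a)*(5*a))+((z*a)*(z*a)))
Apply FACTOR at root (target: (((z*a)*(5*a))+((z*a)*(z*a)))): (((z*a)*(5*a))+((z*a)*(z*a))) -> ((z*a)*((5*a)+(z*a)))
Apply DISTRIBUTE at root (target: ((z*a)*((5*a)+(z*a)))): ((z*a)*((5*a)+(z*a))) -> (((z*a)*(5*a))+((z*a)*(z*a)))
Apply FACTOR at root (target: (((z*a)*(5*a))+((z*a)*(z*a)))): (((z*a)*(5*a))+((z*a)*(z*a))) -> ((z*a)*((5*a)+(z*a)))
Apply DISTRIBUTE at root (target: ((z*a)*((5*a)+(z*a)))): ((z*a)*((5*a)+(z*a))) -> (((z*a)*(5*a))+((z*a)*(z*a)))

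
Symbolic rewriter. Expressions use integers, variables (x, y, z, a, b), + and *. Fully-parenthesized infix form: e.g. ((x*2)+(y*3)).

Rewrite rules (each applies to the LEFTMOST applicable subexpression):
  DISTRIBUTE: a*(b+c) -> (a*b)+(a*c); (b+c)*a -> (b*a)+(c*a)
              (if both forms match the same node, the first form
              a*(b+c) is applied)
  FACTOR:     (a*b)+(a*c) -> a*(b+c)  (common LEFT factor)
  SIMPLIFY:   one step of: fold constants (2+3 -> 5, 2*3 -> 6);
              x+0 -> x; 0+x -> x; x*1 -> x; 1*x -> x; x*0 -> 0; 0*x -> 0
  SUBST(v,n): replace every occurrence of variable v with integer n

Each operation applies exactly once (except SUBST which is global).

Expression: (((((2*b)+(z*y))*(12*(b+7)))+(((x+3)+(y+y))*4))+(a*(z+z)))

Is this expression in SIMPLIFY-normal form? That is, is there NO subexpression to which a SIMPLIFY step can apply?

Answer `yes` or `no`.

Answer: yes

Derivation:
Expression: (((((2*b)+(z*y))*(12*(b+7)))+(((x+3)+(y+y))*4))+(a*(z+z)))
Scanning for simplifiable subexpressions (pre-order)...
  at root: (((((2*b)+(z*y))*(12*(b+7)))+(((x+3)+(y+y))*4))+(a*(z+z))) (not simplifiable)
  at L: ((((2*b)+(z*y))*(12*(b+7)))+(((x+3)+(y+y))*4)) (not simplifiable)
  at LL: (((2*b)+(z*y))*(12*(b+7))) (not simplifiable)
  at LLL: ((2*b)+(z*y)) (not simplifiable)
  at LLLL: (2*b) (not simplifiable)
  at LLLR: (z*y) (not simplifiable)
  at LLR: (12*(b+7)) (not simplifiable)
  at LLRR: (b+7) (not simplifiable)
  at LR: (((x+3)+(y+y))*4) (not simplifiable)
  at LRL: ((x+3)+(y+y)) (not simplifiable)
  at LRLL: (x+3) (not simplifiable)
  at LRLR: (y+y) (not simplifiable)
  at R: (a*(z+z)) (not simplifiable)
  at RR: (z+z) (not simplifiable)
Result: no simplifiable subexpression found -> normal form.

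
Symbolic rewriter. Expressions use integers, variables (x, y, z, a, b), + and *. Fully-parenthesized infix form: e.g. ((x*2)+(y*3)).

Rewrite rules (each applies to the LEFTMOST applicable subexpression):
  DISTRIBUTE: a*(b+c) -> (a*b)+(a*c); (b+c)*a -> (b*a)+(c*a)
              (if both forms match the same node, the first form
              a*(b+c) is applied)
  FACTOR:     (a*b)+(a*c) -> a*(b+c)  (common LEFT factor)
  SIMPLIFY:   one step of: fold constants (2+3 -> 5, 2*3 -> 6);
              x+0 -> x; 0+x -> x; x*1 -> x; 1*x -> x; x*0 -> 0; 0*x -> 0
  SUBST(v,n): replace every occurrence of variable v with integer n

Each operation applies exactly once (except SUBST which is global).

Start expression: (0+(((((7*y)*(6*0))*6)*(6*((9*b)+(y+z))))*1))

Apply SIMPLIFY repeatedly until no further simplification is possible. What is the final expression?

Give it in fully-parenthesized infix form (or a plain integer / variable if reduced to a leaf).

Answer: 0

Derivation:
Start: (0+(((((7*y)*(6*0))*6)*(6*((9*b)+(y+z))))*1))
Step 1: at root: (0+(((((7*y)*(6*0))*6)*(6*((9*b)+(y+z))))*1)) -> (((((7*y)*(6*0))*6)*(6*((9*b)+(y+z))))*1); overall: (0+(((((7*y)*(6*0))*6)*(6*((9*b)+(y+z))))*1)) -> (((((7*y)*(6*0))*6)*(6*((9*b)+(y+z))))*1)
Step 2: at root: (((((7*y)*(6*0))*6)*(6*((9*b)+(y+z))))*1) -> ((((7*y)*(6*0))*6)*(6*((9*b)+(y+z)))); overall: (((((7*y)*(6*0))*6)*(6*((9*b)+(y+z))))*1) -> ((((7*y)*(6*0))*6)*(6*((9*b)+(y+z))))
Step 3: at LLR: (6*0) -> 0; overall: ((((7*y)*(6*0))*6)*(6*((9*b)+(y+z)))) -> ((((7*y)*0)*6)*(6*((9*b)+(y+z))))
Step 4: at LL: ((7*y)*0) -> 0; overall: ((((7*y)*0)*6)*(6*((9*b)+(y+z)))) -> ((0*6)*(6*((9*b)+(y+z))))
Step 5: at L: (0*6) -> 0; overall: ((0*6)*(6*((9*b)+(y+z)))) -> (0*(6*((9*b)+(y+z))))
Step 6: at root: (0*(6*((9*b)+(y+z)))) -> 0; overall: (0*(6*((9*b)+(y+z)))) -> 0
Fixed point: 0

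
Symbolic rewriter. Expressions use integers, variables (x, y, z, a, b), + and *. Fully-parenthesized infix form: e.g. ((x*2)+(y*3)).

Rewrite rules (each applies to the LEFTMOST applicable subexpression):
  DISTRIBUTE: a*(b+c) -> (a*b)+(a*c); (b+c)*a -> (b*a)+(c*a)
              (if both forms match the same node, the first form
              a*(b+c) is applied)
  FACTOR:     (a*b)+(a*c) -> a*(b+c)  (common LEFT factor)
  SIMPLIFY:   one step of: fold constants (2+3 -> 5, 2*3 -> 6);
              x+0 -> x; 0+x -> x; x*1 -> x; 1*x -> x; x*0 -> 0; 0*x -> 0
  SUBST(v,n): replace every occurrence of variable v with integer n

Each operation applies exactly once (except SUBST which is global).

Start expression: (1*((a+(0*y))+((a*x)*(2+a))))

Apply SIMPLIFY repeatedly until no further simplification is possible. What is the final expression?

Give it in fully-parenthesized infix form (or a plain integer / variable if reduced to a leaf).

Start: (1*((a+(0*y))+((a*x)*(2+a))))
Step 1: at root: (1*((a+(0*y))+((a*x)*(2+a)))) -> ((a+(0*y))+((a*x)*(2+a))); overall: (1*((a+(0*y))+((a*x)*(2+a)))) -> ((a+(0*y))+((a*x)*(2+a)))
Step 2: at LR: (0*y) -> 0; overall: ((a+(0*y))+((a*x)*(2+a))) -> ((a+0)+((a*x)*(2+a)))
Step 3: at L: (a+0) -> a; overall: ((a+0)+((a*x)*(2+a))) -> (a+((a*x)*(2+a)))
Fixed point: (a+((a*x)*(2+a)))

Answer: (a+((a*x)*(2+a)))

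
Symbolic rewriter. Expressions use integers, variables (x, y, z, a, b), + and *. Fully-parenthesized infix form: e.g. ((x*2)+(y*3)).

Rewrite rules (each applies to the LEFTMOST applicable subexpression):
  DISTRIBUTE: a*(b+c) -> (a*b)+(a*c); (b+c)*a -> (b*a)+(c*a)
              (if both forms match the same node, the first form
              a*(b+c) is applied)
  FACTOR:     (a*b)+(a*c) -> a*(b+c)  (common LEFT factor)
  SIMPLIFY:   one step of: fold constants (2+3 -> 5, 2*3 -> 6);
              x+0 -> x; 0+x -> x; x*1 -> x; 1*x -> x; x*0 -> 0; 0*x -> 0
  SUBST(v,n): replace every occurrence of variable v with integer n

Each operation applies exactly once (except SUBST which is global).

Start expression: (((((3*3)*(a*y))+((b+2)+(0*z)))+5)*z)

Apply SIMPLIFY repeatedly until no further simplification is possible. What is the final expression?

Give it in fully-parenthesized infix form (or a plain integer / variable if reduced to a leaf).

Start: (((((3*3)*(a*y))+((b+2)+(0*z)))+5)*z)
Step 1: at LLLL: (3*3) -> 9; overall: (((((3*3)*(a*y))+((b+2)+(0*z)))+5)*z) -> ((((9*(a*y))+((b+2)+(0*z)))+5)*z)
Step 2: at LLRR: (0*z) -> 0; overall: ((((9*(a*y))+((b+2)+(0*z)))+5)*z) -> ((((9*(a*y))+((b+2)+0))+5)*z)
Step 3: at LLR: ((b+2)+0) -> (b+2); overall: ((((9*(a*y))+((b+2)+0))+5)*z) -> ((((9*(a*y))+(b+2))+5)*z)
Fixed point: ((((9*(a*y))+(b+2))+5)*z)

Answer: ((((9*(a*y))+(b+2))+5)*z)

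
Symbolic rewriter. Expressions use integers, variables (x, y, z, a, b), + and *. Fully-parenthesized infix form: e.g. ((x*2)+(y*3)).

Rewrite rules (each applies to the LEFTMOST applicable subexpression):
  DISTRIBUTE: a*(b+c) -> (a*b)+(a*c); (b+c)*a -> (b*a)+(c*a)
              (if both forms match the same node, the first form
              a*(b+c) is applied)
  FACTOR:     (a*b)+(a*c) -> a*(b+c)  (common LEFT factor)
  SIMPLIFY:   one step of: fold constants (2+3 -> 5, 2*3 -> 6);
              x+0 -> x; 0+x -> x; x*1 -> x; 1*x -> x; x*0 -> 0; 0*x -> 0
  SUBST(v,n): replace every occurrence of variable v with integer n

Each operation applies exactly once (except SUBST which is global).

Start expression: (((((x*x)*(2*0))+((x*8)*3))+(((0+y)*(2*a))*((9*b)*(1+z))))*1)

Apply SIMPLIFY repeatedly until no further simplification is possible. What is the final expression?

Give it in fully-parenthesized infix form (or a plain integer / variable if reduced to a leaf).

Answer: (((x*8)*3)+((y*(2*a))*((9*b)*(1+z))))

Derivation:
Start: (((((x*x)*(2*0))+((x*8)*3))+(((0+y)*(2*a))*((9*b)*(1+z))))*1)
Step 1: at root: (((((x*x)*(2*0))+((x*8)*3))+(((0+y)*(2*a))*((9*b)*(1+z))))*1) -> ((((x*x)*(2*0))+((x*8)*3))+(((0+y)*(2*a))*((9*b)*(1+z)))); overall: (((((x*x)*(2*0))+((x*8)*3))+(((0+y)*(2*a))*((9*b)*(1+z))))*1) -> ((((x*x)*(2*0))+((x*8)*3))+(((0+y)*(2*a))*((9*b)*(1+z))))
Step 2: at LLR: (2*0) -> 0; overall: ((((x*x)*(2*0))+((x*8)*3))+(((0+y)*(2*a))*((9*b)*(1+z)))) -> ((((x*x)*0)+((x*8)*3))+(((0+y)*(2*a))*((9*b)*(1+z))))
Step 3: at LL: ((x*x)*0) -> 0; overall: ((((x*x)*0)+((x*8)*3))+(((0+y)*(2*a))*((9*b)*(1+z)))) -> ((0+((x*8)*3))+(((0+y)*(2*a))*((9*b)*(1+z))))
Step 4: at L: (0+((x*8)*3)) -> ((x*8)*3); overall: ((0+((x*8)*3))+(((0+y)*(2*a))*((9*b)*(1+z)))) -> (((x*8)*3)+(((0+y)*(2*a))*((9*b)*(1+z))))
Step 5: at RLL: (0+y) -> y; overall: (((x*8)*3)+(((0+y)*(2*a))*((9*b)*(1+z)))) -> (((x*8)*3)+((y*(2*a))*((9*b)*(1+z))))
Fixed point: (((x*8)*3)+((y*(2*a))*((9*b)*(1+z))))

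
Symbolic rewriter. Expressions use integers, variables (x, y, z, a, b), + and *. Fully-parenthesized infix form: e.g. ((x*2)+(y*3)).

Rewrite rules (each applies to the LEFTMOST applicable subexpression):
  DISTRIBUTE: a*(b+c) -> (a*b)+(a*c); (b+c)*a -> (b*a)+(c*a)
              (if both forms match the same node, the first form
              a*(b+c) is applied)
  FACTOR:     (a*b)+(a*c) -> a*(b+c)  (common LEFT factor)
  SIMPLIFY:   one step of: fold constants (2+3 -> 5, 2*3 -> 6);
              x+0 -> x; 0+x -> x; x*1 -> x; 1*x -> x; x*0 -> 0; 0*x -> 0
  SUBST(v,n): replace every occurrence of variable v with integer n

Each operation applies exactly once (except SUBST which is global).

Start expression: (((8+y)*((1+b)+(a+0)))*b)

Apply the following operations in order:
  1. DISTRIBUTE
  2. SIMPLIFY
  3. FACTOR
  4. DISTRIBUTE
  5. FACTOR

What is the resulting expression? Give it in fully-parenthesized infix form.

Start: (((8+y)*((1+b)+(a+0)))*b)
Apply DISTRIBUTE at L (target: ((8+y)*((1+b)+(a+0)))): (((8+y)*((1+b)+(a+0)))*b) -> ((((8+y)*(1+b))+((8+y)*(a+0)))*b)
Apply SIMPLIFY at LRR (target: (a+0)): ((((8+y)*(1+b))+((8+y)*(a+0)))*b) -> ((((8+y)*(1+b))+((8+y)*a))*b)
Apply FACTOR at L (target: (((8+y)*(1+b))+((8+y)*a))): ((((8+y)*(1+b))+((8+y)*a))*b) -> (((8+y)*((1+b)+a))*b)
Apply DISTRIBUTE at L (target: ((8+y)*((1+b)+a))): (((8+y)*((1+b)+a))*b) -> ((((8+y)*(1+b))+((8+y)*a))*b)
Apply FACTOR at L (target: (((8+y)*(1+b))+((8+y)*a))): ((((8+y)*(1+b))+((8+y)*a))*b) -> (((8+y)*((1+b)+a))*b)

Answer: (((8+y)*((1+b)+a))*b)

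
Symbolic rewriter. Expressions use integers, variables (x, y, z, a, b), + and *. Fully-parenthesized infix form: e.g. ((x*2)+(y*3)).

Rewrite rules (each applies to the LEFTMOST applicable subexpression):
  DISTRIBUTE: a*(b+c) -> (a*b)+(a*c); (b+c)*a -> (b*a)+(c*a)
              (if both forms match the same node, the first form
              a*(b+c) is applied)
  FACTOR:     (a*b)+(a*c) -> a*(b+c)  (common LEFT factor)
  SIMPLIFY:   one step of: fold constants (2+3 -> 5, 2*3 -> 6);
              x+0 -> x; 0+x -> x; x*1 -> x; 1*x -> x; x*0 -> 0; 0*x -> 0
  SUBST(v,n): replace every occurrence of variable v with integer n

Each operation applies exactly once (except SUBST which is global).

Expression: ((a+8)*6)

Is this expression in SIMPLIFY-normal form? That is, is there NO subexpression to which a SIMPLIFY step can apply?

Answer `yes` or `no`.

Expression: ((a+8)*6)
Scanning for simplifiable subexpressions (pre-order)...
  at root: ((a+8)*6) (not simplifiable)
  at L: (a+8) (not simplifiable)
Result: no simplifiable subexpression found -> normal form.

Answer: yes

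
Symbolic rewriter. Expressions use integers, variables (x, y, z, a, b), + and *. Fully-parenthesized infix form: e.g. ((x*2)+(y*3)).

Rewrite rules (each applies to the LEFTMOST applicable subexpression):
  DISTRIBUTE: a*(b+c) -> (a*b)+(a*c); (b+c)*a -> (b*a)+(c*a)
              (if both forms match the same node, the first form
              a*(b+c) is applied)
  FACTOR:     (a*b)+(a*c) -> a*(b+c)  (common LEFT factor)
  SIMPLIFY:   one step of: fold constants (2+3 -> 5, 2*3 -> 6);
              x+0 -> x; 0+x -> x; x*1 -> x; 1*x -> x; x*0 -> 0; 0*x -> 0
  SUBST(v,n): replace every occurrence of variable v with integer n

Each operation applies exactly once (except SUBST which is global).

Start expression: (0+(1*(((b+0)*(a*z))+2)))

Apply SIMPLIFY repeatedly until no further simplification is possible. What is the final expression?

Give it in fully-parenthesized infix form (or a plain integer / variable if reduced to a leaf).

Answer: ((b*(a*z))+2)

Derivation:
Start: (0+(1*(((b+0)*(a*z))+2)))
Step 1: at root: (0+(1*(((b+0)*(a*z))+2))) -> (1*(((b+0)*(a*z))+2)); overall: (0+(1*(((b+0)*(a*z))+2))) -> (1*(((b+0)*(a*z))+2))
Step 2: at root: (1*(((b+0)*(a*z))+2)) -> (((b+0)*(a*z))+2); overall: (1*(((b+0)*(a*z))+2)) -> (((b+0)*(a*z))+2)
Step 3: at LL: (b+0) -> b; overall: (((b+0)*(a*z))+2) -> ((b*(a*z))+2)
Fixed point: ((b*(a*z))+2)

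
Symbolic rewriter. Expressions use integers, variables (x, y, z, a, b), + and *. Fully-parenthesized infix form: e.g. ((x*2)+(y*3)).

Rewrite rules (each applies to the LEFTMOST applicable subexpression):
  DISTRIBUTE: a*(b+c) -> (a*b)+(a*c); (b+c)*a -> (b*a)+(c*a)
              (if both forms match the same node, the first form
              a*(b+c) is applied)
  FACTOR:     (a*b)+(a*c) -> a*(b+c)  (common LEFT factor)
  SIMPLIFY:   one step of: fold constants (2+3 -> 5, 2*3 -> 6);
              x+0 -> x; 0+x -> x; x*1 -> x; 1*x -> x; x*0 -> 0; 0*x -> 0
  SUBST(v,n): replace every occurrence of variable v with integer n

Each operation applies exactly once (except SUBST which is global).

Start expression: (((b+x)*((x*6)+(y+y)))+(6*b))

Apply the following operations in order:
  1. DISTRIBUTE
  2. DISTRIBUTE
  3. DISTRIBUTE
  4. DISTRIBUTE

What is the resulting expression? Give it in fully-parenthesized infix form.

Start: (((b+x)*((x*6)+(y+y)))+(6*b))
Apply DISTRIBUTE at L (target: ((b+x)*((x*6)+(y+y)))): (((b+x)*((x*6)+(y+y)))+(6*b)) -> ((((b+x)*(x*6))+((b+x)*(y+y)))+(6*b))
Apply DISTRIBUTE at LL (target: ((b+x)*(x*6))): ((((b+x)*(x*6))+((b+x)*(y+y)))+(6*b)) -> ((((b*(x*6))+(x*(x*6)))+((b+x)*(y+y)))+(6*b))
Apply DISTRIBUTE at LR (target: ((b+x)*(y+y))): ((((b*(x*6))+(x*(x*6)))+((b+x)*(y+y)))+(6*b)) -> ((((b*(x*6))+(x*(x*6)))+(((b+x)*y)+((b+x)*y)))+(6*b))
Apply DISTRIBUTE at LRL (target: ((b+x)*y)): ((((b*(x*6))+(x*(x*6)))+(((b+x)*y)+((b+x)*y)))+(6*b)) -> ((((b*(x*6))+(x*(x*6)))+(((b*y)+(x*y))+((b+x)*y)))+(6*b))

Answer: ((((b*(x*6))+(x*(x*6)))+(((b*y)+(x*y))+((b+x)*y)))+(6*b))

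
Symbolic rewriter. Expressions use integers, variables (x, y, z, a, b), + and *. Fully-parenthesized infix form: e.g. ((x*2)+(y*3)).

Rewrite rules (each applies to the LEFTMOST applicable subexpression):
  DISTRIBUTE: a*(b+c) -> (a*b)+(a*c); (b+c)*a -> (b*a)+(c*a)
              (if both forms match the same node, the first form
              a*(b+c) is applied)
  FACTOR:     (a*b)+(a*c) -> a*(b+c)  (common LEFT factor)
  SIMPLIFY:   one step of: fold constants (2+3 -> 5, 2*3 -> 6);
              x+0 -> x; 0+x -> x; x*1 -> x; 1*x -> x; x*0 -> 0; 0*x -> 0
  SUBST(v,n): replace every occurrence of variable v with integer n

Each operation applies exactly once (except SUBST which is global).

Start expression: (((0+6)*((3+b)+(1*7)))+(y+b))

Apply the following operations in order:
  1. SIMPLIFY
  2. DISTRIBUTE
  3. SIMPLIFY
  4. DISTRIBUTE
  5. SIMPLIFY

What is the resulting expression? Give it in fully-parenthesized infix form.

Start: (((0+6)*((3+b)+(1*7)))+(y+b))
Apply SIMPLIFY at LL (target: (0+6)): (((0+6)*((3+b)+(1*7)))+(y+b)) -> ((6*((3+b)+(1*7)))+(y+b))
Apply DISTRIBUTE at L (target: (6*((3+b)+(1*7)))): ((6*((3+b)+(1*7)))+(y+b)) -> (((6*(3+b))+(6*(1*7)))+(y+b))
Apply SIMPLIFY at LRR (target: (1*7)): (((6*(3+b))+(6*(1*7)))+(y+b)) -> (((6*(3+b))+(6*7))+(y+b))
Apply DISTRIBUTE at LL (target: (6*(3+b))): (((6*(3+b))+(6*7))+(y+b)) -> ((((6*3)+(6*b))+(6*7))+(y+b))
Apply SIMPLIFY at LLL (target: (6*3)): ((((6*3)+(6*b))+(6*7))+(y+b)) -> (((18+(6*b))+(6*7))+(y+b))

Answer: (((18+(6*b))+(6*7))+(y+b))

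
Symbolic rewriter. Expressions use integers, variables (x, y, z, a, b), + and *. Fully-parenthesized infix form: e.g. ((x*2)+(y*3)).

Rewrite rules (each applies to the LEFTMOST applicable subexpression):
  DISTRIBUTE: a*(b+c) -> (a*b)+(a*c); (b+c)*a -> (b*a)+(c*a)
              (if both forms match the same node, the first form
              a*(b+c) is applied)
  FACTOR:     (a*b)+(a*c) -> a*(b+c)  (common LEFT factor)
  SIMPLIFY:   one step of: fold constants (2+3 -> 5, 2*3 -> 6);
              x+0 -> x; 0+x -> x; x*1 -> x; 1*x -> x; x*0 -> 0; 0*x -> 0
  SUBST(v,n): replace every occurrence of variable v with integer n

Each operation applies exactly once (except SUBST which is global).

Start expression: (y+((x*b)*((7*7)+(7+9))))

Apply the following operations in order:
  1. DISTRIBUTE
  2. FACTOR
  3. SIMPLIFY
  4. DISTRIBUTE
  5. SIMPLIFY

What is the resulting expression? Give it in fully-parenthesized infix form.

Start: (y+((x*b)*((7*7)+(7+9))))
Apply DISTRIBUTE at R (target: ((x*b)*((7*7)+(7+9)))): (y+((x*b)*((7*7)+(7+9)))) -> (y+(((x*b)*(7*7))+((x*b)*(7+9))))
Apply FACTOR at R (target: (((x*b)*(7*7))+((x*b)*(7+9)))): (y+(((x*b)*(7*7))+((x*b)*(7+9)))) -> (y+((x*b)*((7*7)+(7+9))))
Apply SIMPLIFY at RRL (target: (7*7)): (y+((x*b)*((7*7)+(7+9)))) -> (y+((x*b)*(49+(7+9))))
Apply DISTRIBUTE at R (target: ((x*b)*(49+(7+9)))): (y+((x*b)*(49+(7+9)))) -> (y+(((x*b)*49)+((x*b)*(7+9))))
Apply SIMPLIFY at RRR (target: (7+9)): (y+(((x*b)*49)+((x*b)*(7+9)))) -> (y+(((x*b)*49)+((x*b)*16)))

Answer: (y+(((x*b)*49)+((x*b)*16)))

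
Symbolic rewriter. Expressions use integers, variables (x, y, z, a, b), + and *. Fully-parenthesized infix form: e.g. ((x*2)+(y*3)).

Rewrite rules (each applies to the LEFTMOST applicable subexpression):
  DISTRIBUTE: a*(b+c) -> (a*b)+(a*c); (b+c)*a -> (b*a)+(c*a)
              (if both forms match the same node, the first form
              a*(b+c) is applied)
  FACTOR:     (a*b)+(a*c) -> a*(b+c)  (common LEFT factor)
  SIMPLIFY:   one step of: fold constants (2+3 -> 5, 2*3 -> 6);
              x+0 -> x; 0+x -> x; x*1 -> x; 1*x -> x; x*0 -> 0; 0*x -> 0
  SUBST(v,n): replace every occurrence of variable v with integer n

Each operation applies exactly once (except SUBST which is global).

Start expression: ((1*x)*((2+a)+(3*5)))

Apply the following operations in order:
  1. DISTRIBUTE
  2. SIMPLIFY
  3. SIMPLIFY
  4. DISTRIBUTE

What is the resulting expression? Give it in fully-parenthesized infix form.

Answer: (((x*2)+(x*a))+(x*(3*5)))

Derivation:
Start: ((1*x)*((2+a)+(3*5)))
Apply DISTRIBUTE at root (target: ((1*x)*((2+a)+(3*5)))): ((1*x)*((2+a)+(3*5))) -> (((1*x)*(2+a))+((1*x)*(3*5)))
Apply SIMPLIFY at LL (target: (1*x)): (((1*x)*(2+a))+((1*x)*(3*5))) -> ((x*(2+a))+((1*x)*(3*5)))
Apply SIMPLIFY at RL (target: (1*x)): ((x*(2+a))+((1*x)*(3*5))) -> ((x*(2+a))+(x*(3*5)))
Apply DISTRIBUTE at L (target: (x*(2+a))): ((x*(2+a))+(x*(3*5))) -> (((x*2)+(x*a))+(x*(3*5)))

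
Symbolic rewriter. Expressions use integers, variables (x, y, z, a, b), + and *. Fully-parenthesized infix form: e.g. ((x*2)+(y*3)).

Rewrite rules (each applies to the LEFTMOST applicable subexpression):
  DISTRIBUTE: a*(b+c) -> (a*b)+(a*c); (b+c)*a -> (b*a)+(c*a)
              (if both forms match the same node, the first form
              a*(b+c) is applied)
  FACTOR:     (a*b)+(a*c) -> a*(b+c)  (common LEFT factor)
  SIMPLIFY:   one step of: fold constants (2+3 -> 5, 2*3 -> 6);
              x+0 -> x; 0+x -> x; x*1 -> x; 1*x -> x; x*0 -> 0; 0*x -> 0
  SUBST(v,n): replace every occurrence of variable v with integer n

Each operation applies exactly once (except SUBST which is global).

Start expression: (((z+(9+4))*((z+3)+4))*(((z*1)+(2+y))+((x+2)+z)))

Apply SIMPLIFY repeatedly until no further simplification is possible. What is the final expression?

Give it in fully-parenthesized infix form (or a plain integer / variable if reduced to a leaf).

Start: (((z+(9+4))*((z+3)+4))*(((z*1)+(2+y))+((x+2)+z)))
Step 1: at LLR: (9+4) -> 13; overall: (((z+(9+4))*((z+3)+4))*(((z*1)+(2+y))+((x+2)+z))) -> (((z+13)*((z+3)+4))*(((z*1)+(2+y))+((x+2)+z)))
Step 2: at RLL: (z*1) -> z; overall: (((z+13)*((z+3)+4))*(((z*1)+(2+y))+((x+2)+z))) -> (((z+13)*((z+3)+4))*((z+(2+y))+((x+2)+z)))
Fixed point: (((z+13)*((z+3)+4))*((z+(2+y))+((x+2)+z)))

Answer: (((z+13)*((z+3)+4))*((z+(2+y))+((x+2)+z)))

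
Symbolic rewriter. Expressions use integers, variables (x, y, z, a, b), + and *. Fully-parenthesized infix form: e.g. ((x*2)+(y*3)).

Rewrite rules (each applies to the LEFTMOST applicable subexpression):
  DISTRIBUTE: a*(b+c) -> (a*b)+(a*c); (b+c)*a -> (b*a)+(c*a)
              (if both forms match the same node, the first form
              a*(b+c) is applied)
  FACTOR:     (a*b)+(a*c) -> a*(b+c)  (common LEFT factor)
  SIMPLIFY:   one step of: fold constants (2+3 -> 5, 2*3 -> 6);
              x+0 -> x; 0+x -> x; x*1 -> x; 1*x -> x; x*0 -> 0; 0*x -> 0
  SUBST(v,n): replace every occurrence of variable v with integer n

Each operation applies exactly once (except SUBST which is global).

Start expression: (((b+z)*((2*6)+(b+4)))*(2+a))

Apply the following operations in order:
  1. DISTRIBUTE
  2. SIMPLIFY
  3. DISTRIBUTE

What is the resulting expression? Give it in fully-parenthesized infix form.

Answer: (((((b+z)*12)+((b+z)*(b+4)))*2)+(((b+z)*((2*6)+(b+4)))*a))

Derivation:
Start: (((b+z)*((2*6)+(b+4)))*(2+a))
Apply DISTRIBUTE at root (target: (((b+z)*((2*6)+(b+4)))*(2+a))): (((b+z)*((2*6)+(b+4)))*(2+a)) -> ((((b+z)*((2*6)+(b+4)))*2)+(((b+z)*((2*6)+(b+4)))*a))
Apply SIMPLIFY at LLRL (target: (2*6)): ((((b+z)*((2*6)+(b+4)))*2)+(((b+z)*((2*6)+(b+4)))*a)) -> ((((b+z)*(12+(b+4)))*2)+(((b+z)*((2*6)+(b+4)))*a))
Apply DISTRIBUTE at LL (target: ((b+z)*(12+(b+4)))): ((((b+z)*(12+(b+4)))*2)+(((b+z)*((2*6)+(b+4)))*a)) -> (((((b+z)*12)+((b+z)*(b+4)))*2)+(((b+z)*((2*6)+(b+4)))*a))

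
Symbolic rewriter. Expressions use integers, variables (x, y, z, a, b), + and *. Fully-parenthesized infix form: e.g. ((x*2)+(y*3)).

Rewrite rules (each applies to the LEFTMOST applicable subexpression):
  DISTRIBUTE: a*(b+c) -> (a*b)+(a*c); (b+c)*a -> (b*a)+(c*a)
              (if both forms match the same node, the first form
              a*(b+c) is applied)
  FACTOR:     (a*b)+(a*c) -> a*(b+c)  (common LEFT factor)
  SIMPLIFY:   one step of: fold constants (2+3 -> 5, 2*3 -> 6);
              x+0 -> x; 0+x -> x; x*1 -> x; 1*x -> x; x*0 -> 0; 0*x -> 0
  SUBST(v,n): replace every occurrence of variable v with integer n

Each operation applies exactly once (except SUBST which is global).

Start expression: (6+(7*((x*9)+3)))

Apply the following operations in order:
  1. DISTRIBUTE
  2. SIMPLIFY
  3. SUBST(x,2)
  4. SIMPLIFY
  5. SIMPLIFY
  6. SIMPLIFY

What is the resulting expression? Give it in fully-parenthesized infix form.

Answer: (6+147)

Derivation:
Start: (6+(7*((x*9)+3)))
Apply DISTRIBUTE at R (target: (7*((x*9)+3))): (6+(7*((x*9)+3))) -> (6+((7*(x*9))+(7*3)))
Apply SIMPLIFY at RR (target: (7*3)): (6+((7*(x*9))+(7*3))) -> (6+((7*(x*9))+21))
Apply SUBST(x,2): (6+((7*(x*9))+21)) -> (6+((7*(2*9))+21))
Apply SIMPLIFY at RLR (target: (2*9)): (6+((7*(2*9))+21)) -> (6+((7*18)+21))
Apply SIMPLIFY at RL (target: (7*18)): (6+((7*18)+21)) -> (6+(126+21))
Apply SIMPLIFY at R (target: (126+21)): (6+(126+21)) -> (6+147)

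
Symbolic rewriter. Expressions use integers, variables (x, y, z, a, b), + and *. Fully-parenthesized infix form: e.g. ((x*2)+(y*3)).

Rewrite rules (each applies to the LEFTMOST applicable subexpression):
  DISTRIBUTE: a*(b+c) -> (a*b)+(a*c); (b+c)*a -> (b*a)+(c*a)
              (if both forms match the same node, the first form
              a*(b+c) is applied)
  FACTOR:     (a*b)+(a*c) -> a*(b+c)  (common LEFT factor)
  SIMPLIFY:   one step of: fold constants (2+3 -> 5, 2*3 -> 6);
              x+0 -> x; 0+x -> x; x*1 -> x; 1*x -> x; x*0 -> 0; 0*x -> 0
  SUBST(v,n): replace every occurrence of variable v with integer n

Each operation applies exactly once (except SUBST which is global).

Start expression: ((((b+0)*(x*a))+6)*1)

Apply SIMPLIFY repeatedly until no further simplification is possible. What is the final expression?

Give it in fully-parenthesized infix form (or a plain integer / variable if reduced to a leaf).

Start: ((((b+0)*(x*a))+6)*1)
Step 1: at root: ((((b+0)*(x*a))+6)*1) -> (((b+0)*(x*a))+6); overall: ((((b+0)*(x*a))+6)*1) -> (((b+0)*(x*a))+6)
Step 2: at LL: (b+0) -> b; overall: (((b+0)*(x*a))+6) -> ((b*(x*a))+6)
Fixed point: ((b*(x*a))+6)

Answer: ((b*(x*a))+6)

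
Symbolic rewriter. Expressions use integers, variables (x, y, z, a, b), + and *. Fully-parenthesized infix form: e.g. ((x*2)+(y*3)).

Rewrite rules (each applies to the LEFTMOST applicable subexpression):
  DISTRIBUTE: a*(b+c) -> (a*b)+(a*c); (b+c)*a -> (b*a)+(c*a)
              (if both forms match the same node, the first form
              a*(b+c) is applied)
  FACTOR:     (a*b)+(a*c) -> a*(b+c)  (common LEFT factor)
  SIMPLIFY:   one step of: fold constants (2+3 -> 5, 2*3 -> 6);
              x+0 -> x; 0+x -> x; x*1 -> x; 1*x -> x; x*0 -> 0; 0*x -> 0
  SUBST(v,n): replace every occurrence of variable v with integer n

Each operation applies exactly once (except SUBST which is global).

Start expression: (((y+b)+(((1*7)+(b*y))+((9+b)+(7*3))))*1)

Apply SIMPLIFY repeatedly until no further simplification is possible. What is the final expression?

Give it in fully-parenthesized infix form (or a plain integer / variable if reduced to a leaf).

Answer: ((y+b)+((7+(b*y))+((9+b)+21)))

Derivation:
Start: (((y+b)+(((1*7)+(b*y))+((9+b)+(7*3))))*1)
Step 1: at root: (((y+b)+(((1*7)+(b*y))+((9+b)+(7*3))))*1) -> ((y+b)+(((1*7)+(b*y))+((9+b)+(7*3)))); overall: (((y+b)+(((1*7)+(b*y))+((9+b)+(7*3))))*1) -> ((y+b)+(((1*7)+(b*y))+((9+b)+(7*3))))
Step 2: at RLL: (1*7) -> 7; overall: ((y+b)+(((1*7)+(b*y))+((9+b)+(7*3)))) -> ((y+b)+((7+(b*y))+((9+b)+(7*3))))
Step 3: at RRR: (7*3) -> 21; overall: ((y+b)+((7+(b*y))+((9+b)+(7*3)))) -> ((y+b)+((7+(b*y))+((9+b)+21)))
Fixed point: ((y+b)+((7+(b*y))+((9+b)+21)))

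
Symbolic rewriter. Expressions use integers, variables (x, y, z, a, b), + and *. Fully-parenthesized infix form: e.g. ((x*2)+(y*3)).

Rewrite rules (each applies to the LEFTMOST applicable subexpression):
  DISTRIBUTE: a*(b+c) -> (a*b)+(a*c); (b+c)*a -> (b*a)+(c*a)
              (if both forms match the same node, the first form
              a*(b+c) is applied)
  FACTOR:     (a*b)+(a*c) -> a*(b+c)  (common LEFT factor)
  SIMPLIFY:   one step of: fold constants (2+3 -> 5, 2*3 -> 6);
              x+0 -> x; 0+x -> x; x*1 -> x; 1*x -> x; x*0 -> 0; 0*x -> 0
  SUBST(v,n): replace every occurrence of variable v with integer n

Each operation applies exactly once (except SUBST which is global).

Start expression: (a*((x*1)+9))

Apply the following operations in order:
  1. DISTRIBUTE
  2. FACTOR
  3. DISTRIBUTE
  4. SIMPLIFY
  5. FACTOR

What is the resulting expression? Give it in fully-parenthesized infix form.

Answer: (a*(x+9))

Derivation:
Start: (a*((x*1)+9))
Apply DISTRIBUTE at root (target: (a*((x*1)+9))): (a*((x*1)+9)) -> ((a*(x*1))+(a*9))
Apply FACTOR at root (target: ((a*(x*1))+(a*9))): ((a*(x*1))+(a*9)) -> (a*((x*1)+9))
Apply DISTRIBUTE at root (target: (a*((x*1)+9))): (a*((x*1)+9)) -> ((a*(x*1))+(a*9))
Apply SIMPLIFY at LR (target: (x*1)): ((a*(x*1))+(a*9)) -> ((a*x)+(a*9))
Apply FACTOR at root (target: ((a*x)+(a*9))): ((a*x)+(a*9)) -> (a*(x+9))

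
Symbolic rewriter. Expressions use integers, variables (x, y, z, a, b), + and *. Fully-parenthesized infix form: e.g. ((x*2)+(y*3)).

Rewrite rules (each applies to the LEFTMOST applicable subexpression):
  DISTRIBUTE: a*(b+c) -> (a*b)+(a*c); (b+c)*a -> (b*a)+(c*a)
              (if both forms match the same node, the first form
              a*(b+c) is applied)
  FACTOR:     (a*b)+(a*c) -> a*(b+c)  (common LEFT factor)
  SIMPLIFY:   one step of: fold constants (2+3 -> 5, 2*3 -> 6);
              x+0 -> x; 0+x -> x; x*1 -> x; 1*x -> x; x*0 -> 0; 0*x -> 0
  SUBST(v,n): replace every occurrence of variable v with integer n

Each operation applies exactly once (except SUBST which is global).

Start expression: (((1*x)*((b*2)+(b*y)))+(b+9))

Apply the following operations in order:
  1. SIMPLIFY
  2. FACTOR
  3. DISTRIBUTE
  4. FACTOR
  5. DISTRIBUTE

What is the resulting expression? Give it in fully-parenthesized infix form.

Start: (((1*x)*((b*2)+(b*y)))+(b+9))
Apply SIMPLIFY at LL (target: (1*x)): (((1*x)*((b*2)+(b*y)))+(b+9)) -> ((x*((b*2)+(b*y)))+(b+9))
Apply FACTOR at LR (target: ((b*2)+(b*y))): ((x*((b*2)+(b*y)))+(b+9)) -> ((x*(b*(2+y)))+(b+9))
Apply DISTRIBUTE at LR (target: (b*(2+y))): ((x*(b*(2+y)))+(b+9)) -> ((x*((b*2)+(b*y)))+(b+9))
Apply FACTOR at LR (target: ((b*2)+(b*y))): ((x*((b*2)+(b*y)))+(b+9)) -> ((x*(b*(2+y)))+(b+9))
Apply DISTRIBUTE at LR (target: (b*(2+y))): ((x*(b*(2+y)))+(b+9)) -> ((x*((b*2)+(b*y)))+(b+9))

Answer: ((x*((b*2)+(b*y)))+(b+9))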